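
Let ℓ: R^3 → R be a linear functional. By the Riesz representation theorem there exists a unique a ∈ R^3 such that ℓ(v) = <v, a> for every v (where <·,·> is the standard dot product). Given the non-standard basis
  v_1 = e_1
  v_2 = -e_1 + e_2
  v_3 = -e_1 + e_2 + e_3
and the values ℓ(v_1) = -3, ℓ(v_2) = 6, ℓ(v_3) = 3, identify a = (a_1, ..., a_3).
a = (-3, 3, -3)

Write a = (a_1, ..., a_3) in the standard basis. For each basis vector v_i, ℓ(v_i) = <v_i, a> is a linear equation in the a_j's. Collect the n equations into a matrix system V a = ℓ, where row i of V is v_i (expressed in the standard basis). Since V is invertible (lower-triangular with 1s on the diagonal, up to permutation), solve by back-substitution:
  V =
[[1, 0, 0],
 [-1, 1, 0],
 [-1, 1, 1]]
  V a = (-3, 6, 3)
Solving gives a = (-3, 3, -3).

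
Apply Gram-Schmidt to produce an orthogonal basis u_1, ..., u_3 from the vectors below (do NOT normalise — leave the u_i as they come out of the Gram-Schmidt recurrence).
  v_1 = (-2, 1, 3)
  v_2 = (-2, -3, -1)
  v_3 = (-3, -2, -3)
Orthogonal basis:
  u_1 = (-2, 1, 3)
  u_2 = (-16/7, -20/7, -4/7)
  u_3 = (-4/3, 4/3, -4/3)

Apply the Gram-Schmidt recurrence
  u_1 = v_1
  u_i = v_i − Σ_{j<i} ((v_i · u_j) / (u_j · u_j)) · u_j.

Step by step this gives:
  u_1 = (-2, 1, 3)
  u_2 = (-16/7, -20/7, -4/7)
  u_3 = (-4/3, 4/3, -4/3)

Orthogonality check:
  u_2 · u_1 = 0 (should be 0)
  u_3 · u_1 = 0 (should be 0)
  u_3 · u_2 = 0 (should be 0)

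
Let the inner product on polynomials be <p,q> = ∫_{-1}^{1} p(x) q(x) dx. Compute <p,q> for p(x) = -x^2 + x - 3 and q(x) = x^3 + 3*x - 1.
<p,q> = 136/15

Expand the product: p(x)·q(x) = -x^5 + x^4 - 6*x^3 + 4*x^2 - 10*x + 3.
∫_{-1}^{1} of each monomial x^k gives [2/(k+1) if k even, 0 if k odd]. Integrating term-by-term (or equivalently evaluating the antiderivative F(x) = -x^6/6 + x^5/5 - 3*x^4/2 + 4*x^3/3 - 5*x^2 + 3*x at the endpoints):
  F(1) − F(−1) = -32/15 − (-56/5) = 136/15.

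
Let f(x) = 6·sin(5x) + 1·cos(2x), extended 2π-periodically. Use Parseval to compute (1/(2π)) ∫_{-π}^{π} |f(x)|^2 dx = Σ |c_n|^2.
Σ |c_n|^2 = 37/2

Expand |f|^2 and use orthogonality of {sin(nx), cos(mx)} on [-π, π]:
  ∫_{-π}^{π} sin(nx)^2 dx = π, ∫ cos(mx)^2 dx = π, and cross terms integrate to 0.
So ∫_{-π}^{π} f(x)^2 dx = 6^2 · π + 1^2 · π = (36 + 1)π.
Divide by 2π: (36 + 1)/2 = 37/2.
By Parseval, this equals Σ |c_n|^2.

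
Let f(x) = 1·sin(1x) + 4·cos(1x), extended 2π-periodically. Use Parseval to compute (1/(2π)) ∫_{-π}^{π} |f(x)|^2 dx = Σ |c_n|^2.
Σ |c_n|^2 = 17/2

Expand |f|^2 and use orthogonality of {sin(nx), cos(mx)} on [-π, π]:
  ∫_{-π}^{π} sin(nx)^2 dx = π, ∫ cos(mx)^2 dx = π, and cross terms integrate to 0.
So ∫_{-π}^{π} f(x)^2 dx = 1^2 · π + 4^2 · π = (1 + 16)π.
Divide by 2π: (1 + 16)/2 = 17/2.
By Parseval, this equals Σ |c_n|^2.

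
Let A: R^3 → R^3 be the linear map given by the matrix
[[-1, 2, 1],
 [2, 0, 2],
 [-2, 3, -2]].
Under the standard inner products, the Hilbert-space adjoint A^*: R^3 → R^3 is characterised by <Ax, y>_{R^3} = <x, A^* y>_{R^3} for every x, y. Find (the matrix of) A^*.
A^* = A^T =
[[-1, 2, -2],
 [2, 0, 3],
 [1, 2, -2]]

For real matrices with standard dot products, the defining identity <Ax, y> = <x, A^* y> gives (Ax)^T y = x^T (A^*) y, i.e. x^T A^T y = x^T (A^*) y. Since this holds for all x, y, we must have A^* = A^T. Therefore
A^* =
[[-1, 2, -2],
 [2, 0, 3],
 [1, 2, -2]].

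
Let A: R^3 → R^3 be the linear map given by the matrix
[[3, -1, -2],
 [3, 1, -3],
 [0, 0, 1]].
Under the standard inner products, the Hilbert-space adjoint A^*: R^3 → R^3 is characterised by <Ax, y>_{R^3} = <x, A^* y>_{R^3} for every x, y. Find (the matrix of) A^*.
A^* = A^T =
[[3, 3, 0],
 [-1, 1, 0],
 [-2, -3, 1]]

For real matrices with standard dot products, the defining identity <Ax, y> = <x, A^* y> gives (Ax)^T y = x^T (A^*) y, i.e. x^T A^T y = x^T (A^*) y. Since this holds for all x, y, we must have A^* = A^T. Therefore
A^* =
[[3, 3, 0],
 [-1, 1, 0],
 [-2, -3, 1]].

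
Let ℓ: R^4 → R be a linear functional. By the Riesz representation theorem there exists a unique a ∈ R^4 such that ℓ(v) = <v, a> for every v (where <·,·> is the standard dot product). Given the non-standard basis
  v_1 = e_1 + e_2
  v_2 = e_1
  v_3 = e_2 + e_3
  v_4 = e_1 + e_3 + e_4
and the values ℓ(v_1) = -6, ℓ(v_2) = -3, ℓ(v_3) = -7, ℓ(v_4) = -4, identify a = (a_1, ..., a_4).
a = (-3, -3, -4, 3)

Write a = (a_1, ..., a_4) in the standard basis. For each basis vector v_i, ℓ(v_i) = <v_i, a> is a linear equation in the a_j's. Collect the n equations into a matrix system V a = ℓ, where row i of V is v_i (expressed in the standard basis). Since V is invertible (lower-triangular with 1s on the diagonal, up to permutation), solve by back-substitution:
  V =
[[1, 1, 0, 0],
 [1, 0, 0, 0],
 [0, 1, 1, 0],
 [1, 0, 1, 1]]
  V a = (-6, -3, -7, -4)
Solving gives a = (-3, -3, -4, 3).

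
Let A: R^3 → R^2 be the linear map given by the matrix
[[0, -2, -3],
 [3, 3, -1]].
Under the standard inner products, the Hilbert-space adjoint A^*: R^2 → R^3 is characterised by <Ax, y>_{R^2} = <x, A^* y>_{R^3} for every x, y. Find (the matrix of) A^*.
A^* = A^T =
[[0, 3],
 [-2, 3],
 [-3, -1]]

For real matrices with standard dot products, the defining identity <Ax, y> = <x, A^* y> gives (Ax)^T y = x^T (A^*) y, i.e. x^T A^T y = x^T (A^*) y. Since this holds for all x, y, we must have A^* = A^T. Therefore
A^* =
[[0, 3],
 [-2, 3],
 [-3, -1]].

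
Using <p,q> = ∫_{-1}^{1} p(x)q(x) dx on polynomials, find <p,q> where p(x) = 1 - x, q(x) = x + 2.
<p,q> = 10/3

Expand the product: p(x)·q(x) = -x^2 - x + 2.
∫_{-1}^{1} of each monomial x^k gives [2/(k+1) if k even, 0 if k odd]. Integrating term-by-term (or equivalently evaluating the antiderivative F(x) = -x^3/3 - x^2/2 + 2*x at the endpoints):
  F(1) − F(−1) = 7/6 − (-13/6) = 10/3.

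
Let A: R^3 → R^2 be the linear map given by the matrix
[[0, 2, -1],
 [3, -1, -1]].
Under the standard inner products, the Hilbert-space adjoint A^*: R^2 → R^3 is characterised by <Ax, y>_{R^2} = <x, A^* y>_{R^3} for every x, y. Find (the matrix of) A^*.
A^* = A^T =
[[0, 3],
 [2, -1],
 [-1, -1]]

For real matrices with standard dot products, the defining identity <Ax, y> = <x, A^* y> gives (Ax)^T y = x^T (A^*) y, i.e. x^T A^T y = x^T (A^*) y. Since this holds for all x, y, we must have A^* = A^T. Therefore
A^* =
[[0, 3],
 [2, -1],
 [-1, -1]].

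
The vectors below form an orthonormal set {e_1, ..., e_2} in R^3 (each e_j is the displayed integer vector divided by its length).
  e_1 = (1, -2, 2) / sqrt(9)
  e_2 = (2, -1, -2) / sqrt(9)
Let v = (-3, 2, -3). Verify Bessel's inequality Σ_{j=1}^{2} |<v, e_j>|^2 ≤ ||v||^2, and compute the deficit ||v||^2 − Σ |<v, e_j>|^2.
Σ |<v, e_j>|^2 = 173/9; ||v||^2 = 22; deficit = 25/9

Write each e_j = u_j / sqrt(<u_j, u_j>) where u_j is the displayed integer vector. Then <v, e_j> = <v, u_j> / sqrt(<u_j, u_j>), so |<v, e_j>|^2 = <v, u_j>^2 / <u_j, u_j>.
Coefficients: <v, e_1> = -13/sqrt(9), <v, e_2> = -2/sqrt(9).
Square and sum: Σ |<v, e_j>|^2 = 173/9.
Compute ||v||^2 = v·v = 22.
Deficit = 22 − 173/9 = 25/9 ≥ 0, confirming Bessel's inequality. (The deficit equals ||v − Σ <v,e_j> e_j||^2, the squared distance from v to span{e_j}.)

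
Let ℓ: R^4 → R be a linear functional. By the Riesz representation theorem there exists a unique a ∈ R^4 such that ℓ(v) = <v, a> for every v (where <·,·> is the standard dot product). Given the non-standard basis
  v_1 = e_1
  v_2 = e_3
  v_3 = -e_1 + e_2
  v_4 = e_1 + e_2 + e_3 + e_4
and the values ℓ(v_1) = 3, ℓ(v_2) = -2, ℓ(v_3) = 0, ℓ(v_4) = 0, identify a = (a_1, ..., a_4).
a = (3, 3, -2, -4)

Write a = (a_1, ..., a_4) in the standard basis. For each basis vector v_i, ℓ(v_i) = <v_i, a> is a linear equation in the a_j's. Collect the n equations into a matrix system V a = ℓ, where row i of V is v_i (expressed in the standard basis). Since V is invertible (lower-triangular with 1s on the diagonal, up to permutation), solve by back-substitution:
  V =
[[1, 0, 0, 0],
 [0, 0, 1, 0],
 [-1, 1, 0, 0],
 [1, 1, 1, 1]]
  V a = (3, -2, 0, 0)
Solving gives a = (3, 3, -2, -4).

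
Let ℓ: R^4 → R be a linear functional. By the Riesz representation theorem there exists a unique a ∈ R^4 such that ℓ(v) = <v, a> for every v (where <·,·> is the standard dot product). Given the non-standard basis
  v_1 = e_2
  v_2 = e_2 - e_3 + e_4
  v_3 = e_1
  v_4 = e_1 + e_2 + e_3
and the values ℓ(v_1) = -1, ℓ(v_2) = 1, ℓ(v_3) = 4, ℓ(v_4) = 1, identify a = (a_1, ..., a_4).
a = (4, -1, -2, 0)

Write a = (a_1, ..., a_4) in the standard basis. For each basis vector v_i, ℓ(v_i) = <v_i, a> is a linear equation in the a_j's. Collect the n equations into a matrix system V a = ℓ, where row i of V is v_i (expressed in the standard basis). Since V is invertible (lower-triangular with 1s on the diagonal, up to permutation), solve by back-substitution:
  V =
[[0, 1, 0, 0],
 [0, 1, -1, 1],
 [1, 0, 0, 0],
 [1, 1, 1, 0]]
  V a = (-1, 1, 4, 1)
Solving gives a = (4, -1, -2, 0).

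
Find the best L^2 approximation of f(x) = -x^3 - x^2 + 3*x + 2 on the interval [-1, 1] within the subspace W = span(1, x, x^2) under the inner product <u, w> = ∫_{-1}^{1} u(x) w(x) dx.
g(x) = -x^2 + 12*x/5 + 2

The best approximation g ∈ W is the orthogonal projection of f onto W. Writing g = a_0 + a_1 x + a_2 x^2, the coefficients solve the normal equations G · a = b where
  G_{ij} = <φ_i, φ_j> and b_i = <f, φ_i>, with φ_0 = 1, φ_1 = x, φ_2 = x^2.
G =
  [2, 0, 2/3]
  [0, 2/3, 0]
  [2/3, 0, 2/5],
b = (10/3, 8/5, 14/15).
Solving gives a_0 = 2, a_1 = 12/5, a_2 = -1, so
  g(x) = -x^2 + 12*x/5 + 2.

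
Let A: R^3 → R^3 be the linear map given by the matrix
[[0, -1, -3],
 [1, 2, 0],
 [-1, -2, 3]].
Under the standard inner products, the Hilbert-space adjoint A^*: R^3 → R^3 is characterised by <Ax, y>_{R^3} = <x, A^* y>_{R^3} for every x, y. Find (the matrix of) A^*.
A^* = A^T =
[[0, 1, -1],
 [-1, 2, -2],
 [-3, 0, 3]]

For real matrices with standard dot products, the defining identity <Ax, y> = <x, A^* y> gives (Ax)^T y = x^T (A^*) y, i.e. x^T A^T y = x^T (A^*) y. Since this holds for all x, y, we must have A^* = A^T. Therefore
A^* =
[[0, 1, -1],
 [-1, 2, -2],
 [-3, 0, 3]].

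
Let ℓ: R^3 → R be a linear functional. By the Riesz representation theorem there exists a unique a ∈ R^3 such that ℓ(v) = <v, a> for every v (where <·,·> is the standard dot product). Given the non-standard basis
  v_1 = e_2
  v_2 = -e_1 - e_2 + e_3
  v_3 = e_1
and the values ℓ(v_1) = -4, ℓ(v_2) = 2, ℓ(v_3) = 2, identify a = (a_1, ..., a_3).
a = (2, -4, 0)

Write a = (a_1, ..., a_3) in the standard basis. For each basis vector v_i, ℓ(v_i) = <v_i, a> is a linear equation in the a_j's. Collect the n equations into a matrix system V a = ℓ, where row i of V is v_i (expressed in the standard basis). Since V is invertible (lower-triangular with 1s on the diagonal, up to permutation), solve by back-substitution:
  V =
[[0, 1, 0],
 [-1, -1, 1],
 [1, 0, 0]]
  V a = (-4, 2, 2)
Solving gives a = (2, -4, 0).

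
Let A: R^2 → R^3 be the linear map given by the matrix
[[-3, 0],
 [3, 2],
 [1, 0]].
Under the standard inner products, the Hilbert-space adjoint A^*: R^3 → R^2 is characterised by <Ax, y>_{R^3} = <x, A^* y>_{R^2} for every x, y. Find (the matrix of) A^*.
A^* = A^T =
[[-3, 3, 1],
 [0, 2, 0]]

For real matrices with standard dot products, the defining identity <Ax, y> = <x, A^* y> gives (Ax)^T y = x^T (A^*) y, i.e. x^T A^T y = x^T (A^*) y. Since this holds for all x, y, we must have A^* = A^T. Therefore
A^* =
[[-3, 3, 1],
 [0, 2, 0]].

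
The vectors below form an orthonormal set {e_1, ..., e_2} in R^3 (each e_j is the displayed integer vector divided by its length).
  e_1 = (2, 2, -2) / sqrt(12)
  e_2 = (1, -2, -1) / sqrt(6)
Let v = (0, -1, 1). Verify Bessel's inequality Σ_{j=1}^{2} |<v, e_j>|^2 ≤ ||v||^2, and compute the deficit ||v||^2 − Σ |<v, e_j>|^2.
Σ |<v, e_j>|^2 = 3/2; ||v||^2 = 2; deficit = 1/2

Write each e_j = u_j / sqrt(<u_j, u_j>) where u_j is the displayed integer vector. Then <v, e_j> = <v, u_j> / sqrt(<u_j, u_j>), so |<v, e_j>|^2 = <v, u_j>^2 / <u_j, u_j>.
Coefficients: <v, e_1> = -4/sqrt(12), <v, e_2> = 1/sqrt(6).
Square and sum: Σ |<v, e_j>|^2 = 3/2.
Compute ||v||^2 = v·v = 2.
Deficit = 2 − 3/2 = 1/2 ≥ 0, confirming Bessel's inequality. (The deficit equals ||v − Σ <v,e_j> e_j||^2, the squared distance from v to span{e_j}.)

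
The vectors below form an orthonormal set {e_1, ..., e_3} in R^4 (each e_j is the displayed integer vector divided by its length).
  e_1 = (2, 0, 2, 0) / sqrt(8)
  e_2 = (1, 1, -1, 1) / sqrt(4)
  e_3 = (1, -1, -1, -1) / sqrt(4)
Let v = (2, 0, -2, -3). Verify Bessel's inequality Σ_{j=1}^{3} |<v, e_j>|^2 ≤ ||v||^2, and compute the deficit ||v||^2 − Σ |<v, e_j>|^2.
Σ |<v, e_j>|^2 = 25/2; ||v||^2 = 17; deficit = 9/2

Write each e_j = u_j / sqrt(<u_j, u_j>) where u_j is the displayed integer vector. Then <v, e_j> = <v, u_j> / sqrt(<u_j, u_j>), so |<v, e_j>|^2 = <v, u_j>^2 / <u_j, u_j>.
Coefficients: <v, e_1> = 0/sqrt(8), <v, e_2> = 1/sqrt(4), <v, e_3> = 7/sqrt(4).
Square and sum: Σ |<v, e_j>|^2 = 25/2.
Compute ||v||^2 = v·v = 17.
Deficit = 17 − 25/2 = 9/2 ≥ 0, confirming Bessel's inequality. (The deficit equals ||v − Σ <v,e_j> e_j||^2, the squared distance from v to span{e_j}.)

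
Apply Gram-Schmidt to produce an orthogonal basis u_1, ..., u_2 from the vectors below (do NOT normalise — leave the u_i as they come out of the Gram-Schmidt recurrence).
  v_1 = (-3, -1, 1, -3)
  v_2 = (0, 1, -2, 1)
Orthogonal basis:
  u_1 = (-3, -1, 1, -3)
  u_2 = (-9/10, 7/10, -17/10, 1/10)

Apply the Gram-Schmidt recurrence
  u_1 = v_1
  u_i = v_i − Σ_{j<i} ((v_i · u_j) / (u_j · u_j)) · u_j.

Step by step this gives:
  u_1 = (-3, -1, 1, -3)
  u_2 = (-9/10, 7/10, -17/10, 1/10)

Orthogonality check:
  u_2 · u_1 = 0 (should be 0)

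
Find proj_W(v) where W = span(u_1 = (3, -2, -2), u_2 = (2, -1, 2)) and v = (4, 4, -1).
proj_W(v) = (158/137, -102/137, -72/137)

Set up U = [u_1 | ... | u_2] ∈ R^(3×2). The projector onto W = col(U) is P = U (U^T U)^(-1) U^T.
Compute U^T U =
  [17, 4]
  [4, 9],
and U^T v = (6, 2).
Solve U^T U · c = U^T v for the coefficients: c = (46/137, 10/137). The projection is proj_W(v) = U c.
Check: (v - proj_W(v)) · u_1 = 0  (should be 0).
Check: (v - proj_W(v)) · u_2 = 0  (should be 0).
Result: proj_W(v) = (158/137, -102/137, -72/137).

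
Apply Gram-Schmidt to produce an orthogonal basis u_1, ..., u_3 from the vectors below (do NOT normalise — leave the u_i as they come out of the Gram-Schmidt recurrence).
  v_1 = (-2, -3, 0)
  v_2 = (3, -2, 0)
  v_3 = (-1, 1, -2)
Orthogonal basis:
  u_1 = (-2, -3, 0)
  u_2 = (3, -2, 0)
  u_3 = (0, 0, -2)

Apply the Gram-Schmidt recurrence
  u_1 = v_1
  u_i = v_i − Σ_{j<i} ((v_i · u_j) / (u_j · u_j)) · u_j.

Step by step this gives:
  u_1 = (-2, -3, 0)
  u_2 = (3, -2, 0)
  u_3 = (0, 0, -2)

Orthogonality check:
  u_2 · u_1 = 0 (should be 0)
  u_3 · u_1 = 0 (should be 0)
  u_3 · u_2 = 0 (should be 0)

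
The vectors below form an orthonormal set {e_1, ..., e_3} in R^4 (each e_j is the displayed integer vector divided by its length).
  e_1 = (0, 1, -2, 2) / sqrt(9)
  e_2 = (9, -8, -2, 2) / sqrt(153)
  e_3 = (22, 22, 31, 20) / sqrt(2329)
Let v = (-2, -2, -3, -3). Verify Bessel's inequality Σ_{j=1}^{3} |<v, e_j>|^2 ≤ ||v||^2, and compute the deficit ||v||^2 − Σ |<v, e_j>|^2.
Σ |<v, e_j>|^2 = 3481/137; ||v||^2 = 26; deficit = 81/137

Write each e_j = u_j / sqrt(<u_j, u_j>) where u_j is the displayed integer vector. Then <v, e_j> = <v, u_j> / sqrt(<u_j, u_j>), so |<v, e_j>|^2 = <v, u_j>^2 / <u_j, u_j>.
Coefficients: <v, e_1> = -2/sqrt(9), <v, e_2> = -2/sqrt(153), <v, e_3> = -241/sqrt(2329).
Square and sum: Σ |<v, e_j>|^2 = 3481/137.
Compute ||v||^2 = v·v = 26.
Deficit = 26 − 3481/137 = 81/137 ≥ 0, confirming Bessel's inequality. (The deficit equals ||v − Σ <v,e_j> e_j||^2, the squared distance from v to span{e_j}.)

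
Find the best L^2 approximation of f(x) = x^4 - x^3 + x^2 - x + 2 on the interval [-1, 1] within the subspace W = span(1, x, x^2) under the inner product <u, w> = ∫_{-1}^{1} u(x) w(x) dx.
g(x) = 13*x^2/7 - 8*x/5 + 67/35

The best approximation g ∈ W is the orthogonal projection of f onto W. Writing g = a_0 + a_1 x + a_2 x^2, the coefficients solve the normal equations G · a = b where
  G_{ij} = <φ_i, φ_j> and b_i = <f, φ_i>, with φ_0 = 1, φ_1 = x, φ_2 = x^2.
G =
  [2, 0, 2/3]
  [0, 2/3, 0]
  [2/3, 0, 2/5],
b = (76/15, -16/15, 212/105).
Solving gives a_0 = 67/35, a_1 = -8/5, a_2 = 13/7, so
  g(x) = 13*x^2/7 - 8*x/5 + 67/35.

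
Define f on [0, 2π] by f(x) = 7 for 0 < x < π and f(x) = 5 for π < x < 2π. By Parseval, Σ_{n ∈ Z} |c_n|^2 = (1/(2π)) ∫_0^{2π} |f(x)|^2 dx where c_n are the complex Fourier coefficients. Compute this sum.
Σ |c_n|^2 = 37

Parseval equates the L^2 energy of f (normalised by 1/(2π)) with the ℓ^2 sum of its Fourier coefficients: (1/(2π)) ∫_0^{2π} |f|^2 = Σ |c_n|^2.
Compute the left side: (1/(2π)) [∫_0^π 7^2 dx + ∫_π^{2π} 5^2 dx] = (1/(2π)) · (49π + 25π) = (49 + 25)/2 = 37.
So Σ_{n ∈ Z} |c_n|^2 = 37.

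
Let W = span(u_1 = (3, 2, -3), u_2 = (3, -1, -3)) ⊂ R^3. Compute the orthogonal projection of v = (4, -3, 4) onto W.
proj_W(v) = (0, -3, 0)

Set up U = [u_1 | ... | u_2] ∈ R^(3×2). The projector onto W = col(U) is P = U (U^T U)^(-1) U^T.
Compute U^T U =
  [22, 16]
  [16, 19],
and U^T v = (-6, 3).
Solve U^T U · c = U^T v for the coefficients: c = (-1, 1). The projection is proj_W(v) = U c.
Check: (v - proj_W(v)) · u_1 = 0  (should be 0).
Check: (v - proj_W(v)) · u_2 = 0  (should be 0).
Result: proj_W(v) = (0, -3, 0).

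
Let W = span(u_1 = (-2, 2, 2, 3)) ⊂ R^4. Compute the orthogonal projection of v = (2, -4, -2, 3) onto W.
proj_W(v) = (2/3, -2/3, -2/3, -1)

Set up U = [u_1 | ... | u_1] ∈ R^(4×1). The projector onto W = col(U) is P = U (U^T U)^(-1) U^T.
Compute U^T U =
  [21],
and U^T v = (-7).
Solve U^T U · c = U^T v for the coefficients: c = (-1/3). The projection is proj_W(v) = U c.
Check: (v - proj_W(v)) · u_1 = 0  (should be 0).
Result: proj_W(v) = (2/3, -2/3, -2/3, -1).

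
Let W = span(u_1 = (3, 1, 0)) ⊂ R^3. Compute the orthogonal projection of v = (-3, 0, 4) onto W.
proj_W(v) = (-27/10, -9/10, 0)

Set up U = [u_1 | ... | u_1] ∈ R^(3×1). The projector onto W = col(U) is P = U (U^T U)^(-1) U^T.
Compute U^T U =
  [10],
and U^T v = (-9).
Solve U^T U · c = U^T v for the coefficients: c = (-9/10). The projection is proj_W(v) = U c.
Check: (v - proj_W(v)) · u_1 = 0  (should be 0).
Result: proj_W(v) = (-27/10, -9/10, 0).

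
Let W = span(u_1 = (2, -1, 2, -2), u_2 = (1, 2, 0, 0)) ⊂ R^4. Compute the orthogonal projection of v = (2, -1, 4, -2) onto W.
proj_W(v) = (34/13, -17/13, 34/13, -34/13)

Set up U = [u_1 | ... | u_2] ∈ R^(4×2). The projector onto W = col(U) is P = U (U^T U)^(-1) U^T.
Compute U^T U =
  [13, 0]
  [0, 5],
and U^T v = (17, 0).
Solve U^T U · c = U^T v for the coefficients: c = (17/13, 0). The projection is proj_W(v) = U c.
Check: (v - proj_W(v)) · u_1 = 0  (should be 0).
Check: (v - proj_W(v)) · u_2 = 0  (should be 0).
Result: proj_W(v) = (34/13, -17/13, 34/13, -34/13).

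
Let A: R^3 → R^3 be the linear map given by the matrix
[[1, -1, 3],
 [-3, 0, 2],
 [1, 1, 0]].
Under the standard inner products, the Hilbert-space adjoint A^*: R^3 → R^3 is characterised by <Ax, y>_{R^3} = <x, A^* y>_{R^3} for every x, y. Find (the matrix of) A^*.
A^* = A^T =
[[1, -3, 1],
 [-1, 0, 1],
 [3, 2, 0]]

For real matrices with standard dot products, the defining identity <Ax, y> = <x, A^* y> gives (Ax)^T y = x^T (A^*) y, i.e. x^T A^T y = x^T (A^*) y. Since this holds for all x, y, we must have A^* = A^T. Therefore
A^* =
[[1, -3, 1],
 [-1, 0, 1],
 [3, 2, 0]].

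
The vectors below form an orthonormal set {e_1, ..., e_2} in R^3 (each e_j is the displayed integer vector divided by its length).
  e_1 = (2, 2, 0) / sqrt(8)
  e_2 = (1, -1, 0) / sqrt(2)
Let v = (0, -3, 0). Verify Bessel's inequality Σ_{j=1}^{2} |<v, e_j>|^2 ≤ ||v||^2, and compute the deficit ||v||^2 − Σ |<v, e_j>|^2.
Σ |<v, e_j>|^2 = 9; ||v||^2 = 9; deficit = 0

Write each e_j = u_j / sqrt(<u_j, u_j>) where u_j is the displayed integer vector. Then <v, e_j> = <v, u_j> / sqrt(<u_j, u_j>), so |<v, e_j>|^2 = <v, u_j>^2 / <u_j, u_j>.
Coefficients: <v, e_1> = -6/sqrt(8), <v, e_2> = 3/sqrt(2).
Square and sum: Σ |<v, e_j>|^2 = 9.
Compute ||v||^2 = v·v = 9.
Deficit = 9 − 9 = 0 ≥ 0, confirming Bessel's inequality. (The deficit equals ||v − Σ <v,e_j> e_j||^2, the squared distance from v to span{e_j}.)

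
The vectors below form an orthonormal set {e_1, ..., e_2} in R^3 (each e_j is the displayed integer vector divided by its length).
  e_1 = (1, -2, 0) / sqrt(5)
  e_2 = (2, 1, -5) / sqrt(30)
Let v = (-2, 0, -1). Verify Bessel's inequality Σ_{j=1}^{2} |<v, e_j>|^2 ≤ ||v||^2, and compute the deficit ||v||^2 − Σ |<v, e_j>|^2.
Σ |<v, e_j>|^2 = 5/6; ||v||^2 = 5; deficit = 25/6

Write each e_j = u_j / sqrt(<u_j, u_j>) where u_j is the displayed integer vector. Then <v, e_j> = <v, u_j> / sqrt(<u_j, u_j>), so |<v, e_j>|^2 = <v, u_j>^2 / <u_j, u_j>.
Coefficients: <v, e_1> = -2/sqrt(5), <v, e_2> = 1/sqrt(30).
Square and sum: Σ |<v, e_j>|^2 = 5/6.
Compute ||v||^2 = v·v = 5.
Deficit = 5 − 5/6 = 25/6 ≥ 0, confirming Bessel's inequality. (The deficit equals ||v − Σ <v,e_j> e_j||^2, the squared distance from v to span{e_j}.)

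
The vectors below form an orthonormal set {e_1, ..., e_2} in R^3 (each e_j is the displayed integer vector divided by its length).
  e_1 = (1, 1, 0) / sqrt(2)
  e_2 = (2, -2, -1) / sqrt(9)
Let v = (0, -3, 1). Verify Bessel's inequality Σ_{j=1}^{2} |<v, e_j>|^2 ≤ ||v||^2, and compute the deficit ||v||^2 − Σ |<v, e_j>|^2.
Σ |<v, e_j>|^2 = 131/18; ||v||^2 = 10; deficit = 49/18

Write each e_j = u_j / sqrt(<u_j, u_j>) where u_j is the displayed integer vector. Then <v, e_j> = <v, u_j> / sqrt(<u_j, u_j>), so |<v, e_j>|^2 = <v, u_j>^2 / <u_j, u_j>.
Coefficients: <v, e_1> = -3/sqrt(2), <v, e_2> = 5/sqrt(9).
Square and sum: Σ |<v, e_j>|^2 = 131/18.
Compute ||v||^2 = v·v = 10.
Deficit = 10 − 131/18 = 49/18 ≥ 0, confirming Bessel's inequality. (The deficit equals ||v − Σ <v,e_j> e_j||^2, the squared distance from v to span{e_j}.)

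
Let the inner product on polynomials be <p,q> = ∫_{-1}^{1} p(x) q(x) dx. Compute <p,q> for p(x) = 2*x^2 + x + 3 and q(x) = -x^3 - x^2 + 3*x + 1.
<p,q> = 92/15

Expand the product: p(x)·q(x) = -2*x^5 - 3*x^4 + 2*x^3 + 2*x^2 + 10*x + 3.
∫_{-1}^{1} of each monomial x^k gives [2/(k+1) if k even, 0 if k odd]. Integrating term-by-term (or equivalently evaluating the antiderivative F(x) = -x^6/3 - 3*x^5/5 + x^4/2 + 2*x^3/3 + 5*x^2 + 3*x at the endpoints):
  F(1) − F(−1) = 247/30 − (21/10) = 92/15.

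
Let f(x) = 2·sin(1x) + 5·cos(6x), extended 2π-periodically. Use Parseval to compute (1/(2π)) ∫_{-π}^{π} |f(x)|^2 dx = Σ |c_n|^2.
Σ |c_n|^2 = 29/2

Expand |f|^2 and use orthogonality of {sin(nx), cos(mx)} on [-π, π]:
  ∫_{-π}^{π} sin(nx)^2 dx = π, ∫ cos(mx)^2 dx = π, and cross terms integrate to 0.
So ∫_{-π}^{π} f(x)^2 dx = 2^2 · π + 5^2 · π = (4 + 25)π.
Divide by 2π: (4 + 25)/2 = 29/2.
By Parseval, this equals Σ |c_n|^2.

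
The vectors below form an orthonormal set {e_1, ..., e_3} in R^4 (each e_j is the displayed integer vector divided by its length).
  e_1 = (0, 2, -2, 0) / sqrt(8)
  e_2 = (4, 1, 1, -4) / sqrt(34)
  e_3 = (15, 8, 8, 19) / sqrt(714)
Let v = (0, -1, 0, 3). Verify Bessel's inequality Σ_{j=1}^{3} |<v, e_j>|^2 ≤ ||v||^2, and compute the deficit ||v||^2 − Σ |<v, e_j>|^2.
Σ |<v, e_j>|^2 = 53/6; ||v||^2 = 10; deficit = 7/6

Write each e_j = u_j / sqrt(<u_j, u_j>) where u_j is the displayed integer vector. Then <v, e_j> = <v, u_j> / sqrt(<u_j, u_j>), so |<v, e_j>|^2 = <v, u_j>^2 / <u_j, u_j>.
Coefficients: <v, e_1> = -2/sqrt(8), <v, e_2> = -13/sqrt(34), <v, e_3> = 49/sqrt(714).
Square and sum: Σ |<v, e_j>|^2 = 53/6.
Compute ||v||^2 = v·v = 10.
Deficit = 10 − 53/6 = 7/6 ≥ 0, confirming Bessel's inequality. (The deficit equals ||v − Σ <v,e_j> e_j||^2, the squared distance from v to span{e_j}.)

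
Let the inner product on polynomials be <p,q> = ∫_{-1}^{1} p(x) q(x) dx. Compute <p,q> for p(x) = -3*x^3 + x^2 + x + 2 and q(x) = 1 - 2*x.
<p,q> = 86/15

Expand the product: p(x)·q(x) = 6*x^4 - 5*x^3 - x^2 - 3*x + 2.
∫_{-1}^{1} of each monomial x^k gives [2/(k+1) if k even, 0 if k odd]. Integrating term-by-term (or equivalently evaluating the antiderivative F(x) = 6*x^5/5 - 5*x^4/4 - x^3/3 - 3*x^2/2 + 2*x at the endpoints):
  F(1) − F(−1) = 7/60 − (-337/60) = 86/15.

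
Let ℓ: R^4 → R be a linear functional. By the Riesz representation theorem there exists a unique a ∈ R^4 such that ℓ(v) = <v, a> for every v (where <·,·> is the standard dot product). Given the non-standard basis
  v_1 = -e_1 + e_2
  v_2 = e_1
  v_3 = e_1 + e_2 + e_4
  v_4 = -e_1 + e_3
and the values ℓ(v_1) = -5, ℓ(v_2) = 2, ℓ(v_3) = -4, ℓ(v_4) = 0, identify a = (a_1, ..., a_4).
a = (2, -3, 2, -3)

Write a = (a_1, ..., a_4) in the standard basis. For each basis vector v_i, ℓ(v_i) = <v_i, a> is a linear equation in the a_j's. Collect the n equations into a matrix system V a = ℓ, where row i of V is v_i (expressed in the standard basis). Since V is invertible (lower-triangular with 1s on the diagonal, up to permutation), solve by back-substitution:
  V =
[[-1, 1, 0, 0],
 [1, 0, 0, 0],
 [1, 1, 0, 1],
 [-1, 0, 1, 0]]
  V a = (-5, 2, -4, 0)
Solving gives a = (2, -3, 2, -3).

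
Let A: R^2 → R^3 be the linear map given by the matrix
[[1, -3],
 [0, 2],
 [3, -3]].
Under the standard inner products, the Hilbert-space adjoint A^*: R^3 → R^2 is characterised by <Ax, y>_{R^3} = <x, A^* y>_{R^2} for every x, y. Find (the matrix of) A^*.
A^* = A^T =
[[1, 0, 3],
 [-3, 2, -3]]

For real matrices with standard dot products, the defining identity <Ax, y> = <x, A^* y> gives (Ax)^T y = x^T (A^*) y, i.e. x^T A^T y = x^T (A^*) y. Since this holds for all x, y, we must have A^* = A^T. Therefore
A^* =
[[1, 0, 3],
 [-3, 2, -3]].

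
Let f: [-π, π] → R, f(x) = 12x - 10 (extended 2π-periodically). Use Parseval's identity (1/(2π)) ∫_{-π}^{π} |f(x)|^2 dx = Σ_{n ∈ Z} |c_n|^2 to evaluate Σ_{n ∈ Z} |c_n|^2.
Σ |c_n|^2 = 48π^2 + 100

Expand and integrate term by term over [-π, π]:
  ∫ (12x)^2 dx = 144·(2π^3/3); ∫ 2·12·(-10)·x dx = 0 (odd integrand); ∫ (-10)^2 dx = 100·2π.
So (1/(2π)) ∫_{-π}^{π} (12x - 10)^2 dx = 144π^2/3 + 100 = 48π^2 + 100.
Parseval ⇒ Σ |c_n|^2 = 48π^2 + 100.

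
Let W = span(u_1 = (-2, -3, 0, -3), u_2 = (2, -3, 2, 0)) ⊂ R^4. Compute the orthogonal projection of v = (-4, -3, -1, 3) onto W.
proj_W(v) = (-406/349, -237/349, -124/349, -423/349)

Set up U = [u_1 | ... | u_2] ∈ R^(4×2). The projector onto W = col(U) is P = U (U^T U)^(-1) U^T.
Compute U^T U =
  [22, 5]
  [5, 17],
and U^T v = (8, -1).
Solve U^T U · c = U^T v for the coefficients: c = (141/349, -62/349). The projection is proj_W(v) = U c.
Check: (v - proj_W(v)) · u_1 = 0  (should be 0).
Check: (v - proj_W(v)) · u_2 = 0  (should be 0).
Result: proj_W(v) = (-406/349, -237/349, -124/349, -423/349).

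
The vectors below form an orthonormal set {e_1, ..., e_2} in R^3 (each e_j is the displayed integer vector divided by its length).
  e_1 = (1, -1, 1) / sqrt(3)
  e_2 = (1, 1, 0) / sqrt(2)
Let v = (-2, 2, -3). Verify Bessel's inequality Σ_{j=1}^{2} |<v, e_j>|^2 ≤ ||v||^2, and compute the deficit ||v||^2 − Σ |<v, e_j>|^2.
Σ |<v, e_j>|^2 = 49/3; ||v||^2 = 17; deficit = 2/3

Write each e_j = u_j / sqrt(<u_j, u_j>) where u_j is the displayed integer vector. Then <v, e_j> = <v, u_j> / sqrt(<u_j, u_j>), so |<v, e_j>|^2 = <v, u_j>^2 / <u_j, u_j>.
Coefficients: <v, e_1> = -7/sqrt(3), <v, e_2> = 0/sqrt(2).
Square and sum: Σ |<v, e_j>|^2 = 49/3.
Compute ||v||^2 = v·v = 17.
Deficit = 17 − 49/3 = 2/3 ≥ 0, confirming Bessel's inequality. (The deficit equals ||v − Σ <v,e_j> e_j||^2, the squared distance from v to span{e_j}.)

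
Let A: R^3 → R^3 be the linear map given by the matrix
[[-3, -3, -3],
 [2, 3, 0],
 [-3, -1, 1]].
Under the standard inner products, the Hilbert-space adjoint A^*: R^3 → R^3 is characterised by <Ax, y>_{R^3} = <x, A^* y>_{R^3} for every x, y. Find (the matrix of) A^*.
A^* = A^T =
[[-3, 2, -3],
 [-3, 3, -1],
 [-3, 0, 1]]

For real matrices with standard dot products, the defining identity <Ax, y> = <x, A^* y> gives (Ax)^T y = x^T (A^*) y, i.e. x^T A^T y = x^T (A^*) y. Since this holds for all x, y, we must have A^* = A^T. Therefore
A^* =
[[-3, 2, -3],
 [-3, 3, -1],
 [-3, 0, 1]].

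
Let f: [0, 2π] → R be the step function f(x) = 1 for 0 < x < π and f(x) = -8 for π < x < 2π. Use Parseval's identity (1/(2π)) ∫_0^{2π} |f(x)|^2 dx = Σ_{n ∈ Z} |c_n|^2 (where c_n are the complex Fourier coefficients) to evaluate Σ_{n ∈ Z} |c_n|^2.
Σ |c_n|^2 = 65/2

Parseval equates the L^2 energy of f (normalised by 1/(2π)) with the ℓ^2 sum of its Fourier coefficients: (1/(2π)) ∫_0^{2π} |f|^2 = Σ |c_n|^2.
Compute the left side: (1/(2π)) [∫_0^π 1^2 dx + ∫_π^{2π} (-8)^2 dx] = (1/(2π)) · (1π + 64π) = (1 + 64)/2 = 65/2.
So Σ_{n ∈ Z} |c_n|^2 = 65/2.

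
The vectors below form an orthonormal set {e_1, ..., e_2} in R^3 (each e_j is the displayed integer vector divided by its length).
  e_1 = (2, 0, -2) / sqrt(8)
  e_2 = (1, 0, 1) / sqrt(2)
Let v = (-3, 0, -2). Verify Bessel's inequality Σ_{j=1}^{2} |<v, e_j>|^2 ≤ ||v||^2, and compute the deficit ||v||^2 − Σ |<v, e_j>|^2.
Σ |<v, e_j>|^2 = 13; ||v||^2 = 13; deficit = 0

Write each e_j = u_j / sqrt(<u_j, u_j>) where u_j is the displayed integer vector. Then <v, e_j> = <v, u_j> / sqrt(<u_j, u_j>), so |<v, e_j>|^2 = <v, u_j>^2 / <u_j, u_j>.
Coefficients: <v, e_1> = -2/sqrt(8), <v, e_2> = -5/sqrt(2).
Square and sum: Σ |<v, e_j>|^2 = 13.
Compute ||v||^2 = v·v = 13.
Deficit = 13 − 13 = 0 ≥ 0, confirming Bessel's inequality. (The deficit equals ||v − Σ <v,e_j> e_j||^2, the squared distance from v to span{e_j}.)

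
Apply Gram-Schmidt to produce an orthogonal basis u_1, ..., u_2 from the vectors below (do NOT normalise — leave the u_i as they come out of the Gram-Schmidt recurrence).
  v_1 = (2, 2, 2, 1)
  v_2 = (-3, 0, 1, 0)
Orthogonal basis:
  u_1 = (2, 2, 2, 1)
  u_2 = (-31/13, 8/13, 21/13, 4/13)

Apply the Gram-Schmidt recurrence
  u_1 = v_1
  u_i = v_i − Σ_{j<i} ((v_i · u_j) / (u_j · u_j)) · u_j.

Step by step this gives:
  u_1 = (2, 2, 2, 1)
  u_2 = (-31/13, 8/13, 21/13, 4/13)

Orthogonality check:
  u_2 · u_1 = 0 (should be 0)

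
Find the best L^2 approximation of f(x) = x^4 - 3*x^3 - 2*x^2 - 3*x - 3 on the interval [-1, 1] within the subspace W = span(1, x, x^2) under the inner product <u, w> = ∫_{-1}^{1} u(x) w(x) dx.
g(x) = -8*x^2/7 - 24*x/5 - 108/35

The best approximation g ∈ W is the orthogonal projection of f onto W. Writing g = a_0 + a_1 x + a_2 x^2, the coefficients solve the normal equations G · a = b where
  G_{ij} = <φ_i, φ_j> and b_i = <f, φ_i>, with φ_0 = 1, φ_1 = x, φ_2 = x^2.
G =
  [2, 0, 2/3]
  [0, 2/3, 0]
  [2/3, 0, 2/5],
b = (-104/15, -16/5, -88/35).
Solving gives a_0 = -108/35, a_1 = -24/5, a_2 = -8/7, so
  g(x) = -8*x^2/7 - 24*x/5 - 108/35.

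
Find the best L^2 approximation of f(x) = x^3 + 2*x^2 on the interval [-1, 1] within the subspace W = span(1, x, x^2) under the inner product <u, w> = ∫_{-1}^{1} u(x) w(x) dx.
g(x) = 2*x^2 + 3*x/5

The best approximation g ∈ W is the orthogonal projection of f onto W. Writing g = a_0 + a_1 x + a_2 x^2, the coefficients solve the normal equations G · a = b where
  G_{ij} = <φ_i, φ_j> and b_i = <f, φ_i>, with φ_0 = 1, φ_1 = x, φ_2 = x^2.
G =
  [2, 0, 2/3]
  [0, 2/3, 0]
  [2/3, 0, 2/5],
b = (4/3, 2/5, 4/5).
Solving gives a_0 = 0, a_1 = 3/5, a_2 = 2, so
  g(x) = 2*x^2 + 3*x/5.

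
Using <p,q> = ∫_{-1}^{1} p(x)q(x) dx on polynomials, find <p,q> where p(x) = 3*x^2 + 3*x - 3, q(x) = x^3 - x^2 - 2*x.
<p,q> = -2

Expand the product: p(x)·q(x) = 3*x^5 - 12*x^3 - 3*x^2 + 6*x.
∫_{-1}^{1} of each monomial x^k gives [2/(k+1) if k even, 0 if k odd]. Integrating term-by-term (or equivalently evaluating the antiderivative F(x) = x^6/2 - 3*x^4 - x^3 + 3*x^2 at the endpoints):
  F(1) − F(−1) = -1/2 − (3/2) = -2.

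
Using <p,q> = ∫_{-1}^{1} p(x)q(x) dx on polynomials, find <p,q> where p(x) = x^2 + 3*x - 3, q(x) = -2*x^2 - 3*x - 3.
<p,q> = 66/5

Expand the product: p(x)·q(x) = -2*x^4 - 9*x^3 - 6*x^2 + 9.
∫_{-1}^{1} of each monomial x^k gives [2/(k+1) if k even, 0 if k odd]. Integrating term-by-term (or equivalently evaluating the antiderivative F(x) = -2*x^5/5 - 9*x^4/4 - 2*x^3 + 9*x at the endpoints):
  F(1) − F(−1) = 87/20 − (-177/20) = 66/5.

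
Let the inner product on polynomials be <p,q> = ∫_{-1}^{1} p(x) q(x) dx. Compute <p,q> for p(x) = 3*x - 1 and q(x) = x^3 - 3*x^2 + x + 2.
<p,q> = 6/5

Expand the product: p(x)·q(x) = 3*x^4 - 10*x^3 + 6*x^2 + 5*x - 2.
∫_{-1}^{1} of each monomial x^k gives [2/(k+1) if k even, 0 if k odd]. Integrating term-by-term (or equivalently evaluating the antiderivative F(x) = 3*x^5/5 - 5*x^4/2 + 2*x^3 + 5*x^2/2 - 2*x at the endpoints):
  F(1) − F(−1) = 3/5 − (-3/5) = 6/5.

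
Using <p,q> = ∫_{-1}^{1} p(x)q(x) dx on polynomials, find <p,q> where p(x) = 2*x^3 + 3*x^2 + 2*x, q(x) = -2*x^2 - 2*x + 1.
<p,q> = -14/3

Expand the product: p(x)·q(x) = -4*x^5 - 10*x^4 - 8*x^3 - x^2 + 2*x.
∫_{-1}^{1} of each monomial x^k gives [2/(k+1) if k even, 0 if k odd]. Integrating term-by-term (or equivalently evaluating the antiderivative F(x) = -2*x^6/3 - 2*x^5 - 2*x^4 - x^3/3 + x^2 at the endpoints):
  F(1) − F(−1) = -4 − (2/3) = -14/3.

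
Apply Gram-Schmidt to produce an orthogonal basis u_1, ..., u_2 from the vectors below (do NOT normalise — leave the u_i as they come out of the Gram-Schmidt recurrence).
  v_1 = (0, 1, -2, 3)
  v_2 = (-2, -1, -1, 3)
Orthogonal basis:
  u_1 = (0, 1, -2, 3)
  u_2 = (-2, -12/7, 3/7, 6/7)

Apply the Gram-Schmidt recurrence
  u_1 = v_1
  u_i = v_i − Σ_{j<i} ((v_i · u_j) / (u_j · u_j)) · u_j.

Step by step this gives:
  u_1 = (0, 1, -2, 3)
  u_2 = (-2, -12/7, 3/7, 6/7)

Orthogonality check:
  u_2 · u_1 = 0 (should be 0)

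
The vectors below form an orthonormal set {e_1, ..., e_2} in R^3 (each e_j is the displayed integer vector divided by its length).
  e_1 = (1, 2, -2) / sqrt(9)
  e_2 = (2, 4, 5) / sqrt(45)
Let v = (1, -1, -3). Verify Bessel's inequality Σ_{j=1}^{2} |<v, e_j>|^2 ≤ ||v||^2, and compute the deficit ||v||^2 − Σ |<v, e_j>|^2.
Σ |<v, e_j>|^2 = 46/5; ||v||^2 = 11; deficit = 9/5

Write each e_j = u_j / sqrt(<u_j, u_j>) where u_j is the displayed integer vector. Then <v, e_j> = <v, u_j> / sqrt(<u_j, u_j>), so |<v, e_j>|^2 = <v, u_j>^2 / <u_j, u_j>.
Coefficients: <v, e_1> = 5/sqrt(9), <v, e_2> = -17/sqrt(45).
Square and sum: Σ |<v, e_j>|^2 = 46/5.
Compute ||v||^2 = v·v = 11.
Deficit = 11 − 46/5 = 9/5 ≥ 0, confirming Bessel's inequality. (The deficit equals ||v − Σ <v,e_j> e_j||^2, the squared distance from v to span{e_j}.)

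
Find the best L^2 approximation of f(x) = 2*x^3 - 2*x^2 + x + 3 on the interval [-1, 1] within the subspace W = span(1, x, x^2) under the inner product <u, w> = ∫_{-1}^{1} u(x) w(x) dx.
g(x) = -2*x^2 + 11*x/5 + 3

The best approximation g ∈ W is the orthogonal projection of f onto W. Writing g = a_0 + a_1 x + a_2 x^2, the coefficients solve the normal equations G · a = b where
  G_{ij} = <φ_i, φ_j> and b_i = <f, φ_i>, with φ_0 = 1, φ_1 = x, φ_2 = x^2.
G =
  [2, 0, 2/3]
  [0, 2/3, 0]
  [2/3, 0, 2/5],
b = (14/3, 22/15, 6/5).
Solving gives a_0 = 3, a_1 = 11/5, a_2 = -2, so
  g(x) = -2*x^2 + 11*x/5 + 3.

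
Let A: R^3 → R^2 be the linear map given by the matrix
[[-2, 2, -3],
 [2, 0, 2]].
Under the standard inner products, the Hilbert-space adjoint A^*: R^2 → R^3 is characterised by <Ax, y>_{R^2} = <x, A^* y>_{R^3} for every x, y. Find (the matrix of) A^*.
A^* = A^T =
[[-2, 2],
 [2, 0],
 [-3, 2]]

For real matrices with standard dot products, the defining identity <Ax, y> = <x, A^* y> gives (Ax)^T y = x^T (A^*) y, i.e. x^T A^T y = x^T (A^*) y. Since this holds for all x, y, we must have A^* = A^T. Therefore
A^* =
[[-2, 2],
 [2, 0],
 [-3, 2]].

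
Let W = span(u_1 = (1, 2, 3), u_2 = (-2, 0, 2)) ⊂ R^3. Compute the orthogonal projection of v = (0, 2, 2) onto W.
proj_W(v) = (1/3, 4/3, 7/3)

Set up U = [u_1 | ... | u_2] ∈ R^(3×2). The projector onto W = col(U) is P = U (U^T U)^(-1) U^T.
Compute U^T U =
  [14, 4]
  [4, 8],
and U^T v = (10, 4).
Solve U^T U · c = U^T v for the coefficients: c = (2/3, 1/6). The projection is proj_W(v) = U c.
Check: (v - proj_W(v)) · u_1 = 0  (should be 0).
Check: (v - proj_W(v)) · u_2 = 0  (should be 0).
Result: proj_W(v) = (1/3, 4/3, 7/3).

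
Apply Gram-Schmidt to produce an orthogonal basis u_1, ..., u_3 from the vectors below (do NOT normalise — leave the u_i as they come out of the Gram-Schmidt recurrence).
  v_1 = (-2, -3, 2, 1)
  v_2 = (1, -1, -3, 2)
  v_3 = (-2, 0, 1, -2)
Orthogonal basis:
  u_1 = (-2, -3, 2, 1)
  u_2 = (2/3, -3/2, -8/3, 13/6)
  u_3 = (-34/29, -17/87, -85/87, -85/87)

Apply the Gram-Schmidt recurrence
  u_1 = v_1
  u_i = v_i − Σ_{j<i} ((v_i · u_j) / (u_j · u_j)) · u_j.

Step by step this gives:
  u_1 = (-2, -3, 2, 1)
  u_2 = (2/3, -3/2, -8/3, 13/6)
  u_3 = (-34/29, -17/87, -85/87, -85/87)

Orthogonality check:
  u_2 · u_1 = 0 (should be 0)
  u_3 · u_1 = 0 (should be 0)
  u_3 · u_2 = 0 (should be 0)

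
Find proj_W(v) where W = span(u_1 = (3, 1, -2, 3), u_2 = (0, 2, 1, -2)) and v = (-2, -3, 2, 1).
proj_W(v) = (-42/19, -58/19, 6/19, 2/19)

Set up U = [u_1 | ... | u_2] ∈ R^(4×2). The projector onto W = col(U) is P = U (U^T U)^(-1) U^T.
Compute U^T U =
  [23, -6]
  [-6, 9],
and U^T v = (-10, -6).
Solve U^T U · c = U^T v for the coefficients: c = (-14/19, -22/19). The projection is proj_W(v) = U c.
Check: (v - proj_W(v)) · u_1 = 0  (should be 0).
Check: (v - proj_W(v)) · u_2 = 0  (should be 0).
Result: proj_W(v) = (-42/19, -58/19, 6/19, 2/19).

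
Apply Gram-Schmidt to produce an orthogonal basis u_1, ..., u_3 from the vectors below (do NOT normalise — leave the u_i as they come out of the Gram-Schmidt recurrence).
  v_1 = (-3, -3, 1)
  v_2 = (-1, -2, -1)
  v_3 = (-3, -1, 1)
Orthogonal basis:
  u_1 = (-3, -3, 1)
  u_2 = (5/19, -14/19, -27/19)
  u_3 = (-4/5, 16/25, -12/25)

Apply the Gram-Schmidt recurrence
  u_1 = v_1
  u_i = v_i − Σ_{j<i} ((v_i · u_j) / (u_j · u_j)) · u_j.

Step by step this gives:
  u_1 = (-3, -3, 1)
  u_2 = (5/19, -14/19, -27/19)
  u_3 = (-4/5, 16/25, -12/25)

Orthogonality check:
  u_2 · u_1 = 0 (should be 0)
  u_3 · u_1 = 0 (should be 0)
  u_3 · u_2 = 0 (should be 0)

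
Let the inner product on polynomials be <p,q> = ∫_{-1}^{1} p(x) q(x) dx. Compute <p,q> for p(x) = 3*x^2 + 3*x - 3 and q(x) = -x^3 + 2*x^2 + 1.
<p,q> = -34/5

Expand the product: p(x)·q(x) = -3*x^5 + 3*x^4 + 9*x^3 - 3*x^2 + 3*x - 3.
∫_{-1}^{1} of each monomial x^k gives [2/(k+1) if k even, 0 if k odd]. Integrating term-by-term (or equivalently evaluating the antiderivative F(x) = -x^6/2 + 3*x^5/5 + 9*x^4/4 - x^3 + 3*x^2/2 - 3*x at the endpoints):
  F(1) − F(−1) = -3/20 − (133/20) = -34/5.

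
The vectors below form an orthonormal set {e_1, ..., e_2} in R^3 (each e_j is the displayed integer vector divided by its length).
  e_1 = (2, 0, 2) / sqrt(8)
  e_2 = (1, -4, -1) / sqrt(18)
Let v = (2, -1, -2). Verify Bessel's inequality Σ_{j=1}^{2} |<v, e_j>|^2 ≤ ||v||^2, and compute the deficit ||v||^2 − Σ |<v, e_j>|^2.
Σ |<v, e_j>|^2 = 32/9; ||v||^2 = 9; deficit = 49/9

Write each e_j = u_j / sqrt(<u_j, u_j>) where u_j is the displayed integer vector. Then <v, e_j> = <v, u_j> / sqrt(<u_j, u_j>), so |<v, e_j>|^2 = <v, u_j>^2 / <u_j, u_j>.
Coefficients: <v, e_1> = 0/sqrt(8), <v, e_2> = 8/sqrt(18).
Square and sum: Σ |<v, e_j>|^2 = 32/9.
Compute ||v||^2 = v·v = 9.
Deficit = 9 − 32/9 = 49/9 ≥ 0, confirming Bessel's inequality. (The deficit equals ||v − Σ <v,e_j> e_j||^2, the squared distance from v to span{e_j}.)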